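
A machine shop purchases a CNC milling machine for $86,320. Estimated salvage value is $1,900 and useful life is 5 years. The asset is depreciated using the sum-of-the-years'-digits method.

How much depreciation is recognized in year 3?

$16,884

Depreciable base = $86,320 − $1,900 = $84,420.
Sum of the years' digits = 5+4+3+2+1 = 15.
Year 1: $84,420 × 5/15 = $28,140. Book value $58,180.
Year 2: $84,420 × 4/15 = $22,512. Book value $35,668.
Year 3: $84,420 × 3/15 = $16,884. Book value $18,784.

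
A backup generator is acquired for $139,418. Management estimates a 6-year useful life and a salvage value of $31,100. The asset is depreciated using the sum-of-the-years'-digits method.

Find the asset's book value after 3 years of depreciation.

$62,048

Depreciable base = $139,418 − $31,100 = $108,318.
Sum of the years' digits = 6+5+4+3+2+1 = 21.
Year 1: $108,318 × 6/21 = $30,948. Book value $108,470.
Year 2: $108,318 × 5/21 = $25,790. Book value $82,680.
Year 3: $108,318 × 4/21 = $20,632. Book value $62,048.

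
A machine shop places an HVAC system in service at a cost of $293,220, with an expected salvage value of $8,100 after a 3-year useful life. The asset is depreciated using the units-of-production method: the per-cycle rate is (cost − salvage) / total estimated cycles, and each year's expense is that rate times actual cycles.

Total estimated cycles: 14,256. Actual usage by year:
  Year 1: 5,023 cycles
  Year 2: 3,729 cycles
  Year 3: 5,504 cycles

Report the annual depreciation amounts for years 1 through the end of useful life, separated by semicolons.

$100,460; $74,580; $110,080

Depreciable base = $293,220 − $8,100 = $285,120.
Rate = $285,120 / 14,256 cycles = $20 per cycle.
Year 1: 5,023 × $20 = $100,460. Book value $192,760.
Year 2: 3,729 × $20 = $74,580. Book value $118,180.
Year 3: 5,504 × $20 = $110,080. Book value $8,100.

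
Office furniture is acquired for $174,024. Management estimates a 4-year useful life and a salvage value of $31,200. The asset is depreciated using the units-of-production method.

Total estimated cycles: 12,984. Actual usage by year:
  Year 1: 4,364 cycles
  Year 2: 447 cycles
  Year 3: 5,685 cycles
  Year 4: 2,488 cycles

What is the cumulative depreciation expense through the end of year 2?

Depreciable base = $174,024 − $31,200 = $142,824.
Rate = $142,824 / 12,984 cycles = $11 per cycle.
Year 1: 4,364 × $11 = $48,004. Book value $126,020.
Year 2: 447 × $11 = $4,917. Book value $121,103.
Accumulated through year 2 = $174,024 − $121,103 = $52,921.

$52,921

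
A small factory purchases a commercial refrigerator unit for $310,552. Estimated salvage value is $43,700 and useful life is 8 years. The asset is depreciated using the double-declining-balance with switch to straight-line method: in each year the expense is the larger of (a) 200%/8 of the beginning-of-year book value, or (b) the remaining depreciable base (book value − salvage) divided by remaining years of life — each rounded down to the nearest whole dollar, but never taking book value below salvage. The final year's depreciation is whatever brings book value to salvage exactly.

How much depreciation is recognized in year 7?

Depreciable base = $310,552 − $43,700 = $266,852.
Year 1: DB = ⌊$310,552 × 200%/8⌋ = $77,638; SL = ⌊$266,852/8⌋ = $33,356 → take DB $77,638. Book value $232,914.
Year 2: DB = ⌊$232,914 × 200%/8⌋ = $58,228; SL = ⌊$189,214/7⌋ = $27,030 → take DB $58,228. Book value $174,686.
Year 3: DB = ⌊$174,686 × 200%/8⌋ = $43,671; SL = ⌊$130,986/6⌋ = $21,831 → take DB $43,671. Book value $131,015.
Year 4: DB = ⌊$131,015 × 200%/8⌋ = $32,753; SL = ⌊$87,315/5⌋ = $17,463 → take DB $32,753. Book value $98,262.
Year 5: DB = ⌊$98,262 × 200%/8⌋ = $24,565; SL = ⌊$54,562/4⌋ = $13,640 → take DB $24,565. Book value $73,697.
Year 6: DB = ⌊$73,697 × 200%/8⌋ = $18,424; SL = ⌊$29,997/3⌋ = $9,999 → take DB $18,424. Book value $55,273.
Year 7: DB = ⌊$55,273 × 200%/8⌋ = $13,818; SL = ⌊$11,573/2⌋ = $5,786 → take DB $13,818, capped at $11,573. Book value $43,700.

$11,573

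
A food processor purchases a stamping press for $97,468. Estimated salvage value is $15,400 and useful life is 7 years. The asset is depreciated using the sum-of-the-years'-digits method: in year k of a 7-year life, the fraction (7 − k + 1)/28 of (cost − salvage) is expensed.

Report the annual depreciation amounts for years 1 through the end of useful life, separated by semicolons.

Depreciable base = $97,468 − $15,400 = $82,068.
Sum of the years' digits = 7+6+5+4+3+2+1 = 28.
Year 1: $82,068 × 7/28 = $20,517. Book value $76,951.
Year 2: $82,068 × 6/28 = $17,586. Book value $59,365.
Year 3: $82,068 × 5/28 = $14,655. Book value $44,710.
Year 4: $82,068 × 4/28 = $11,724. Book value $32,986.
Year 5: $82,068 × 3/28 = $8,793. Book value $24,193.
Year 6: $82,068 × 2/28 = $5,862. Book value $18,331.
Year 7: $82,068 × 1/28 = $2,931. Book value $15,400.

$20,517; $17,586; $14,655; $11,724; $8,793; $5,862; $2,931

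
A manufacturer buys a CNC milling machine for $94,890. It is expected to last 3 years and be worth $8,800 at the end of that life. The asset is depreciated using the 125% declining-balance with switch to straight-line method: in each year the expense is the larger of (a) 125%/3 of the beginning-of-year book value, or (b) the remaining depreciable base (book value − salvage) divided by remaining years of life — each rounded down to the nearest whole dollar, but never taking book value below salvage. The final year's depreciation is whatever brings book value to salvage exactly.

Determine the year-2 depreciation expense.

Depreciable base = $94,890 − $8,800 = $86,090.
Year 1: DB = ⌊$94,890 × 125%/3⌋ = $39,537; SL = ⌊$86,090/3⌋ = $28,696 → take DB $39,537. Book value $55,353.
Year 2: DB = ⌊$55,353 × 125%/3⌋ = $23,063; SL = ⌊$46,553/2⌋ = $23,276 → take SL $23,276. Book value $32,077.

$23,276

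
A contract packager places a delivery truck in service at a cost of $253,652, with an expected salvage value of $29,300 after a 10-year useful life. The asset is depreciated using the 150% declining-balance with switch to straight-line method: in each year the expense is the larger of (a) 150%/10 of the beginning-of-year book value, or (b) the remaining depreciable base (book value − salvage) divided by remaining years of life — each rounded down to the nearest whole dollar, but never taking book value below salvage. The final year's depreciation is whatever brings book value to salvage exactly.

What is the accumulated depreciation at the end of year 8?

$191,168

Depreciable base = $253,652 − $29,300 = $224,352.
Year 1: DB = ⌊$253,652 × 150%/10⌋ = $38,047; SL = ⌊$224,352/10⌋ = $22,435 → take DB $38,047. Book value $215,605.
Year 2: DB = ⌊$215,605 × 150%/10⌋ = $32,340; SL = ⌊$186,305/9⌋ = $20,700 → take DB $32,340. Book value $183,265.
Year 3: DB = ⌊$183,265 × 150%/10⌋ = $27,489; SL = ⌊$153,965/8⌋ = $19,245 → take DB $27,489. Book value $155,776.
Year 4: DB = ⌊$155,776 × 150%/10⌋ = $23,366; SL = ⌊$126,476/7⌋ = $18,068 → take DB $23,366. Book value $132,410.
Year 5: DB = ⌊$132,410 × 150%/10⌋ = $19,861; SL = ⌊$103,110/6⌋ = $17,185 → take DB $19,861. Book value $112,549.
Year 6: DB = ⌊$112,549 × 150%/10⌋ = $16,882; SL = ⌊$83,249/5⌋ = $16,649 → take DB $16,882. Book value $95,667.
Year 7: DB = ⌊$95,667 × 150%/10⌋ = $14,350; SL = ⌊$66,367/4⌋ = $16,591 → take SL $16,591. Book value $79,076.
Year 8: DB = ⌊$79,076 × 150%/10⌋ = $11,861; SL = ⌊$49,776/3⌋ = $16,592 → take SL $16,592. Book value $62,484.
Accumulated through year 8 = $253,652 − $62,484 = $191,168.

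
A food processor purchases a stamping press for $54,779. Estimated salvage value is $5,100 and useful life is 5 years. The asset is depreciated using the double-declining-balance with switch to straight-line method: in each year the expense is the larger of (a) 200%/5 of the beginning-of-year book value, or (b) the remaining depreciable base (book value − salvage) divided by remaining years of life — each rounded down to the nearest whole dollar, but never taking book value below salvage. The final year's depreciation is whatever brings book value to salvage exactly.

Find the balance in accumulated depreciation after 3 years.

Depreciable base = $54,779 − $5,100 = $49,679.
Year 1: DB = ⌊$54,779 × 200%/5⌋ = $21,911; SL = ⌊$49,679/5⌋ = $9,935 → take DB $21,911. Book value $32,868.
Year 2: DB = ⌊$32,868 × 200%/5⌋ = $13,147; SL = ⌊$27,768/4⌋ = $6,942 → take DB $13,147. Book value $19,721.
Year 3: DB = ⌊$19,721 × 200%/5⌋ = $7,888; SL = ⌊$14,621/3⌋ = $4,873 → take DB $7,888. Book value $11,833.
Accumulated through year 3 = $54,779 − $11,833 = $42,946.

$42,946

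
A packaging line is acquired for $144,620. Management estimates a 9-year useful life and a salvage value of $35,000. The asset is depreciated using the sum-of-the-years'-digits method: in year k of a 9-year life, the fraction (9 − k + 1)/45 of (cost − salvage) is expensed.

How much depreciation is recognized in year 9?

Depreciable base = $144,620 − $35,000 = $109,620.
Sum of the years' digits = 9+8+7+6+5+4+3+2+1 = 45.
Year 1: $109,620 × 9/45 = $21,924. Book value $122,696.
Year 2: $109,620 × 8/45 = $19,488. Book value $103,208.
Year 3: $109,620 × 7/45 = $17,052. Book value $86,156.
Year 4: $109,620 × 6/45 = $14,616. Book value $71,540.
Year 5: $109,620 × 5/45 = $12,180. Book value $59,360.
Year 6: $109,620 × 4/45 = $9,744. Book value $49,616.
Year 7: $109,620 × 3/45 = $7,308. Book value $42,308.
Year 8: $109,620 × 2/45 = $4,872. Book value $37,436.
Year 9: $109,620 × 1/45 = $2,436. Book value $35,000.

$2,436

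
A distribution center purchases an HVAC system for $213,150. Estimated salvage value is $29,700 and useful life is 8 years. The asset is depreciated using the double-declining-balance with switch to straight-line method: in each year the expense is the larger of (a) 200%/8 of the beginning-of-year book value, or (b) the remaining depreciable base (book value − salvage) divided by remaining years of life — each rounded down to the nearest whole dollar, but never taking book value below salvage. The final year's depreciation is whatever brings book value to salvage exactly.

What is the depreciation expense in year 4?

Depreciable base = $213,150 − $29,700 = $183,450.
Year 1: DB = ⌊$213,150 × 200%/8⌋ = $53,287; SL = ⌊$183,450/8⌋ = $22,931 → take DB $53,287. Book value $159,863.
Year 2: DB = ⌊$159,863 × 200%/8⌋ = $39,965; SL = ⌊$130,163/7⌋ = $18,594 → take DB $39,965. Book value $119,898.
Year 3: DB = ⌊$119,898 × 200%/8⌋ = $29,974; SL = ⌊$90,198/6⌋ = $15,033 → take DB $29,974. Book value $89,924.
Year 4: DB = ⌊$89,924 × 200%/8⌋ = $22,481; SL = ⌊$60,224/5⌋ = $12,044 → take DB $22,481. Book value $67,443.

$22,481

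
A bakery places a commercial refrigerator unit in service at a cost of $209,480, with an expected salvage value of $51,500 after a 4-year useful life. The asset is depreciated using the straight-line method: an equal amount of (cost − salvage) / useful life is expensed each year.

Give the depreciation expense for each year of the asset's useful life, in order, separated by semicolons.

Depreciable base = $209,480 − $51,500 = $157,980.
Annual expense = $157,980 / 4 = $39,495.
End of year 1: book value $169,985.
End of year 2: book value $130,490.
End of year 3: book value $90,995.
End of year 4: book value $51,500.

$39,495; $39,495; $39,495; $39,495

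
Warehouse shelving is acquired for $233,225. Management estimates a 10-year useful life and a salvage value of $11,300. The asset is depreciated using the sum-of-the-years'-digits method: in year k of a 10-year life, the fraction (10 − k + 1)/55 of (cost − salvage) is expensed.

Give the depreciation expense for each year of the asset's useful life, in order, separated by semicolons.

$40,350; $36,315; $32,280; $28,245; $24,210; $20,175; $16,140; $12,105; $8,070; $4,035

Depreciable base = $233,225 − $11,300 = $221,925.
Sum of the years' digits = 10+9+8+7+6+5+4+3+2+1 = 55.
Year 1: $221,925 × 10/55 = $40,350. Book value $192,875.
Year 2: $221,925 × 9/55 = $36,315. Book value $156,560.
Year 3: $221,925 × 8/55 = $32,280. Book value $124,280.
Year 4: $221,925 × 7/55 = $28,245. Book value $96,035.
Year 5: $221,925 × 6/55 = $24,210. Book value $71,825.
Year 6: $221,925 × 5/55 = $20,175. Book value $51,650.
Year 7: $221,925 × 4/55 = $16,140. Book value $35,510.
Year 8: $221,925 × 3/55 = $12,105. Book value $23,405.
Year 9: $221,925 × 2/55 = $8,070. Book value $15,335.
Year 10: $221,925 × 1/55 = $4,035. Book value $11,300.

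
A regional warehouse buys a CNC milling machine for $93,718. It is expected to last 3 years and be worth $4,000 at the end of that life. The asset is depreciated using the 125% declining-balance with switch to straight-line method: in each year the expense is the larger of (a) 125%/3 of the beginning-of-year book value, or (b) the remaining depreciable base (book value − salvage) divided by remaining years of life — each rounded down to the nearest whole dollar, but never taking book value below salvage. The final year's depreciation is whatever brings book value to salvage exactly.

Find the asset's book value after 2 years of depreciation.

Depreciable base = $93,718 − $4,000 = $89,718.
Year 1: DB = ⌊$93,718 × 125%/3⌋ = $39,049; SL = ⌊$89,718/3⌋ = $29,906 → take DB $39,049. Book value $54,669.
Year 2: DB = ⌊$54,669 × 125%/3⌋ = $22,778; SL = ⌊$50,669/2⌋ = $25,334 → take SL $25,334. Book value $29,335.

$29,335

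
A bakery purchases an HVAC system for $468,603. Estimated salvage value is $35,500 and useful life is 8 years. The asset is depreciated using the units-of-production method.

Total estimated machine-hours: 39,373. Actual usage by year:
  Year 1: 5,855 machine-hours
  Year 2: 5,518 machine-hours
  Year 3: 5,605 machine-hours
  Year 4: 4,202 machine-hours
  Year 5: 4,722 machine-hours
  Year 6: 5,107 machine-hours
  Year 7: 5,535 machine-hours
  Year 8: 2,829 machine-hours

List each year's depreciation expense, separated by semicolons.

$64,405; $60,698; $61,655; $46,222; $51,942; $56,177; $60,885; $31,119

Depreciable base = $468,603 − $35,500 = $433,103.
Rate = $433,103 / 39,373 machine-hours = $11 per machine-hour.
Year 1: 5,855 × $11 = $64,405. Book value $404,198.
Year 2: 5,518 × $11 = $60,698. Book value $343,500.
Year 3: 5,605 × $11 = $61,655. Book value $281,845.
Year 4: 4,202 × $11 = $46,222. Book value $235,623.
Year 5: 4,722 × $11 = $51,942. Book value $183,681.
Year 6: 5,107 × $11 = $56,177. Book value $127,504.
Year 7: 5,535 × $11 = $60,885. Book value $66,619.
Year 8: 2,829 × $11 = $31,119. Book value $35,500.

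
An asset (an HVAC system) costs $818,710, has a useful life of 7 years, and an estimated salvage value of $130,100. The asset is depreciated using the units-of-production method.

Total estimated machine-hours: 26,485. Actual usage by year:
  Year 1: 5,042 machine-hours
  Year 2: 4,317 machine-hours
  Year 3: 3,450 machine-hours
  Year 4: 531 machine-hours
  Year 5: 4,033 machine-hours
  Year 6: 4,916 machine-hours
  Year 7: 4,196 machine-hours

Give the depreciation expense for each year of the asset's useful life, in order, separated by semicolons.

Depreciable base = $818,710 − $130,100 = $688,610.
Rate = $688,610 / 26,485 machine-hours = $26 per machine-hour.
Year 1: 5,042 × $26 = $131,092. Book value $687,618.
Year 2: 4,317 × $26 = $112,242. Book value $575,376.
Year 3: 3,450 × $26 = $89,700. Book value $485,676.
Year 4: 531 × $26 = $13,806. Book value $471,870.
Year 5: 4,033 × $26 = $104,858. Book value $367,012.
Year 6: 4,916 × $26 = $127,816. Book value $239,196.
Year 7: 4,196 × $26 = $109,096. Book value $130,100.

$131,092; $112,242; $89,700; $13,806; $104,858; $127,816; $109,096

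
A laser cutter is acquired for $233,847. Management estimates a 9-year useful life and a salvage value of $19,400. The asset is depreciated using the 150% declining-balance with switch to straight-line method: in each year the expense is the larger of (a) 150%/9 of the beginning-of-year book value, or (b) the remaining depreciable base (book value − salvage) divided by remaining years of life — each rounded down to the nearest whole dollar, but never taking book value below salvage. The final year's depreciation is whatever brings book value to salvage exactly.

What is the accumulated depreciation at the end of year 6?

$158,512

Depreciable base = $233,847 − $19,400 = $214,447.
Year 1: DB = ⌊$233,847 × 150%/9⌋ = $38,974; SL = ⌊$214,447/9⌋ = $23,827 → take DB $38,974. Book value $194,873.
Year 2: DB = ⌊$194,873 × 150%/9⌋ = $32,478; SL = ⌊$175,473/8⌋ = $21,934 → take DB $32,478. Book value $162,395.
Year 3: DB = ⌊$162,395 × 150%/9⌋ = $27,065; SL = ⌊$142,995/7⌋ = $20,427 → take DB $27,065. Book value $135,330.
Year 4: DB = ⌊$135,330 × 150%/9⌋ = $22,555; SL = ⌊$115,930/6⌋ = $19,321 → take DB $22,555. Book value $112,775.
Year 5: DB = ⌊$112,775 × 150%/9⌋ = $18,795; SL = ⌊$93,375/5⌋ = $18,675 → take DB $18,795. Book value $93,980.
Year 6: DB = ⌊$93,980 × 150%/9⌋ = $15,663; SL = ⌊$74,580/4⌋ = $18,645 → take SL $18,645. Book value $75,335.
Accumulated through year 6 = $233,847 − $75,335 = $158,512.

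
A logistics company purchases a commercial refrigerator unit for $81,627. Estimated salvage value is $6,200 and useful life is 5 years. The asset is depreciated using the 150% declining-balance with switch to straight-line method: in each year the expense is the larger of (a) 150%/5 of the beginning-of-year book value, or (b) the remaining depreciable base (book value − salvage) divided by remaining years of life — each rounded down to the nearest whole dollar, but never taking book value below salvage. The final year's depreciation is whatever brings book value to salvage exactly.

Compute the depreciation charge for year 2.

Depreciable base = $81,627 − $6,200 = $75,427.
Year 1: DB = ⌊$81,627 × 150%/5⌋ = $24,488; SL = ⌊$75,427/5⌋ = $15,085 → take DB $24,488. Book value $57,139.
Year 2: DB = ⌊$57,139 × 150%/5⌋ = $17,141; SL = ⌊$50,939/4⌋ = $12,734 → take DB $17,141. Book value $39,998.

$17,141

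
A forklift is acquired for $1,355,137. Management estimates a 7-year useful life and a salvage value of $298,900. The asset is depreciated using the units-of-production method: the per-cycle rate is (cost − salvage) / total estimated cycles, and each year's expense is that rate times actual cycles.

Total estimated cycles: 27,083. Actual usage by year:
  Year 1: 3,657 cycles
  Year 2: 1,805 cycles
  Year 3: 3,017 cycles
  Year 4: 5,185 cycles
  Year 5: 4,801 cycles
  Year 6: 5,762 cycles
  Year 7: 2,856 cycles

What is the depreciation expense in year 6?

Depreciable base = $1,355,137 − $298,900 = $1,056,237.
Rate = $1,056,237 / 27,083 cycles = $39 per cycle.
Year 1: 3,657 × $39 = $142,623. Book value $1,212,514.
Year 2: 1,805 × $39 = $70,395. Book value $1,142,119.
Year 3: 3,017 × $39 = $117,663. Book value $1,024,456.
Year 4: 5,185 × $39 = $202,215. Book value $822,241.
Year 5: 4,801 × $39 = $187,239. Book value $635,002.
Year 6: 5,762 × $39 = $224,718. Book value $410,284.

$224,718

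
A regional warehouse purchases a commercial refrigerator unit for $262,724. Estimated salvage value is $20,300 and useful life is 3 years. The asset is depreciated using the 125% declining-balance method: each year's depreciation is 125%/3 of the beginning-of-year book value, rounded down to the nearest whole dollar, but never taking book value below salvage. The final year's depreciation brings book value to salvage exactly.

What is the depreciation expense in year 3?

Depreciable base = $262,724 − $20,300 = $242,424.
Year 1: ⌊$262,724 × 125%/3⌋ = $109,468. Book value $153,256.
Year 2: ⌊$153,256 × 125%/3⌋ = $63,856. Book value $89,400.
Year 3 (final): $89,400 − $20,300 = $69,100. Book value $20,300.

$69,100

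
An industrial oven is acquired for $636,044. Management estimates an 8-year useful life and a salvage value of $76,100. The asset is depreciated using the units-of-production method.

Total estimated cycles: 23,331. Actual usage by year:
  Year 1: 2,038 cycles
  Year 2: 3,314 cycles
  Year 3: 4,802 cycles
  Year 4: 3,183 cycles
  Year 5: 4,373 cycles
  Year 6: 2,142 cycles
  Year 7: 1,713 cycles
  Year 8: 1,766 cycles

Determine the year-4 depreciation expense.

$76,392

Depreciable base = $636,044 − $76,100 = $559,944.
Rate = $559,944 / 23,331 cycles = $24 per cycle.
Year 1: 2,038 × $24 = $48,912. Book value $587,132.
Year 2: 3,314 × $24 = $79,536. Book value $507,596.
Year 3: 4,802 × $24 = $115,248. Book value $392,348.
Year 4: 3,183 × $24 = $76,392. Book value $315,956.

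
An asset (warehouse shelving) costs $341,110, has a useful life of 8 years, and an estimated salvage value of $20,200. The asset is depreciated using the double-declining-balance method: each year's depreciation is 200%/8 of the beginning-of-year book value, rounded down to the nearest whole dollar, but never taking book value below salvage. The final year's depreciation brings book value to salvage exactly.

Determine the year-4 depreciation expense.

$35,976

Depreciable base = $341,110 − $20,200 = $320,910.
Year 1: ⌊$341,110 × 200%/8⌋ = $85,277. Book value $255,833.
Year 2: ⌊$255,833 × 200%/8⌋ = $63,958. Book value $191,875.
Year 3: ⌊$191,875 × 200%/8⌋ = $47,968. Book value $143,907.
Year 4: ⌊$143,907 × 200%/8⌋ = $35,976. Book value $107,931.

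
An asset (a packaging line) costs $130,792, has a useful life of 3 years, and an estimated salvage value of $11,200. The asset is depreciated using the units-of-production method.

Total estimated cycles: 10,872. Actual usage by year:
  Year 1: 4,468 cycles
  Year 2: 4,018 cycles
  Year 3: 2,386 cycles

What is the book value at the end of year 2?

Depreciable base = $130,792 − $11,200 = $119,592.
Rate = $119,592 / 10,872 cycles = $11 per cycle.
Year 1: 4,468 × $11 = $49,148. Book value $81,644.
Year 2: 4,018 × $11 = $44,198. Book value $37,446.

$37,446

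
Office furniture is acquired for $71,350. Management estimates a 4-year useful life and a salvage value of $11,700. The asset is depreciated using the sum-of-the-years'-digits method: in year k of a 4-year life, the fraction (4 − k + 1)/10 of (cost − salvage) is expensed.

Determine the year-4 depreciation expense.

$5,965

Depreciable base = $71,350 − $11,700 = $59,650.
Sum of the years' digits = 4+3+2+1 = 10.
Year 1: $59,650 × 4/10 = $23,860. Book value $47,490.
Year 2: $59,650 × 3/10 = $17,895. Book value $29,595.
Year 3: $59,650 × 2/10 = $11,930. Book value $17,665.
Year 4: $59,650 × 1/10 = $5,965. Book value $11,700.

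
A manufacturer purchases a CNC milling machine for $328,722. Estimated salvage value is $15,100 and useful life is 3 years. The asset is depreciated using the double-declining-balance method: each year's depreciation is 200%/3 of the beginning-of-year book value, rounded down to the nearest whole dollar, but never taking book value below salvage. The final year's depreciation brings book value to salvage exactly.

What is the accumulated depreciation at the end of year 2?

$292,197

Depreciable base = $328,722 − $15,100 = $313,622.
Year 1: ⌊$328,722 × 200%/3⌋ = $219,148. Book value $109,574.
Year 2: ⌊$109,574 × 200%/3⌋ = $73,049. Book value $36,525.
Accumulated through year 2 = $328,722 − $36,525 = $292,197.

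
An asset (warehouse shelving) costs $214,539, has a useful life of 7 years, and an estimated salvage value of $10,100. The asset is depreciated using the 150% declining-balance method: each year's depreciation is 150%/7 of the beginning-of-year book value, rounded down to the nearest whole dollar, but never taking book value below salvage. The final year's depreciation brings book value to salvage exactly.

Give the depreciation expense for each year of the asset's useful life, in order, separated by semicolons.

$45,972; $36,121; $28,381; $22,299; $17,521; $13,766; $40,379

Depreciable base = $214,539 − $10,100 = $204,439.
Year 1: ⌊$214,539 × 150%/7⌋ = $45,972. Book value $168,567.
Year 2: ⌊$168,567 × 150%/7⌋ = $36,121. Book value $132,446.
Year 3: ⌊$132,446 × 150%/7⌋ = $28,381. Book value $104,065.
Year 4: ⌊$104,065 × 150%/7⌋ = $22,299. Book value $81,766.
Year 5: ⌊$81,766 × 150%/7⌋ = $17,521. Book value $64,245.
Year 6: ⌊$64,245 × 150%/7⌋ = $13,766. Book value $50,479.
Year 7 (final): $50,479 − $10,100 = $40,379. Book value $10,100.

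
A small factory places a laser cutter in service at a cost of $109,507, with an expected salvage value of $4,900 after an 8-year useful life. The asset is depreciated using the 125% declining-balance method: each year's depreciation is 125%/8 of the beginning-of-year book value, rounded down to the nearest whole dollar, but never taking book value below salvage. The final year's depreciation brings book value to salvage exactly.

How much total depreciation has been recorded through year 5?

$62,677

Depreciable base = $109,507 − $4,900 = $104,607.
Year 1: ⌊$109,507 × 125%/8⌋ = $17,110. Book value $92,397.
Year 2: ⌊$92,397 × 125%/8⌋ = $14,437. Book value $77,960.
Year 3: ⌊$77,960 × 125%/8⌋ = $12,181. Book value $65,779.
Year 4: ⌊$65,779 × 125%/8⌋ = $10,277. Book value $55,502.
Year 5: ⌊$55,502 × 125%/8⌋ = $8,672. Book value $46,830.
Accumulated through year 5 = $109,507 − $46,830 = $62,677.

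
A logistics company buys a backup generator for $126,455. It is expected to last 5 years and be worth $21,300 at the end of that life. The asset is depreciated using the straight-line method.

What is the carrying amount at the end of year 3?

$63,362

Depreciable base = $126,455 − $21,300 = $105,155.
Annual expense = $105,155 / 5 = $21,031.
End of year 1: book value $105,424.
End of year 2: book value $84,393.
End of year 3: book value $63,362.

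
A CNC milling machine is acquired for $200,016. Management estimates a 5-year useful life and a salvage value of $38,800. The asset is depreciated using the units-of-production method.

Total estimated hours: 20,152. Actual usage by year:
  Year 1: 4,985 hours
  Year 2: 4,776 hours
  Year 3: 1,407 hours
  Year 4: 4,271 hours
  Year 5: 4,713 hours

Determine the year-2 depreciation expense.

$38,208

Depreciable base = $200,016 − $38,800 = $161,216.
Rate = $161,216 / 20,152 hours = $8 per hour.
Year 1: 4,985 × $8 = $39,880. Book value $160,136.
Year 2: 4,776 × $8 = $38,208. Book value $121,928.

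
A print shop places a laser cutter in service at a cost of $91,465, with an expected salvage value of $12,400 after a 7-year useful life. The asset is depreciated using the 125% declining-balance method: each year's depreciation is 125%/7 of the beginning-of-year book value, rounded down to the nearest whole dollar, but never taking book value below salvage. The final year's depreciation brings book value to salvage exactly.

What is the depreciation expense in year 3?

$11,020

Depreciable base = $91,465 − $12,400 = $79,065.
Year 1: ⌊$91,465 × 125%/7⌋ = $16,333. Book value $75,132.
Year 2: ⌊$75,132 × 125%/7⌋ = $13,416. Book value $61,716.
Year 3: ⌊$61,716 × 125%/7⌋ = $11,020. Book value $50,696.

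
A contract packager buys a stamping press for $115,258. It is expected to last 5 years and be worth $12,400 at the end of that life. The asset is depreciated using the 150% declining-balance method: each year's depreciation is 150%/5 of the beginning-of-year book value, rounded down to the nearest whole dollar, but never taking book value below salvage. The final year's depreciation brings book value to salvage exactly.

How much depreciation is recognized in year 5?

Depreciable base = $115,258 − $12,400 = $102,858.
Year 1: ⌊$115,258 × 150%/5⌋ = $34,577. Book value $80,681.
Year 2: ⌊$80,681 × 150%/5⌋ = $24,204. Book value $56,477.
Year 3: ⌊$56,477 × 150%/5⌋ = $16,943. Book value $39,534.
Year 4: ⌊$39,534 × 150%/5⌋ = $11,860. Book value $27,674.
Year 5 (final): $27,674 − $12,400 = $15,274. Book value $12,400.

$15,274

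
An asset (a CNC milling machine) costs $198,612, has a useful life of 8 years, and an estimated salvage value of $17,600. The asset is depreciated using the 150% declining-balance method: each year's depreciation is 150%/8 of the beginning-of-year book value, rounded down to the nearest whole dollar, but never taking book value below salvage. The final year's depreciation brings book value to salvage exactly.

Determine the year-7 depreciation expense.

$10,714

Depreciable base = $198,612 − $17,600 = $181,012.
Year 1: ⌊$198,612 × 150%/8⌋ = $37,239. Book value $161,373.
Year 2: ⌊$161,373 × 150%/8⌋ = $30,257. Book value $131,116.
Year 3: ⌊$131,116 × 150%/8⌋ = $24,584. Book value $106,532.
Year 4: ⌊$106,532 × 150%/8⌋ = $19,974. Book value $86,558.
Year 5: ⌊$86,558 × 150%/8⌋ = $16,229. Book value $70,329.
Year 6: ⌊$70,329 × 150%/8⌋ = $13,186. Book value $57,143.
Year 7: ⌊$57,143 × 150%/8⌋ = $10,714. Book value $46,429.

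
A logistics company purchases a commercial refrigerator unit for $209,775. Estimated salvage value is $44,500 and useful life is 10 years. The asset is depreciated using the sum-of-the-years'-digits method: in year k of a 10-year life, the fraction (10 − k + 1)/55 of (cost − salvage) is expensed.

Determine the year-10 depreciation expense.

Depreciable base = $209,775 − $44,500 = $165,275.
Sum of the years' digits = 10+9+8+7+6+5+4+3+2+1 = 55.
Year 1: $165,275 × 10/55 = $30,050. Book value $179,725.
Year 2: $165,275 × 9/55 = $27,045. Book value $152,680.
Year 3: $165,275 × 8/55 = $24,040. Book value $128,640.
Year 4: $165,275 × 7/55 = $21,035. Book value $107,605.
Year 5: $165,275 × 6/55 = $18,030. Book value $89,575.
Year 6: $165,275 × 5/55 = $15,025. Book value $74,550.
Year 7: $165,275 × 4/55 = $12,020. Book value $62,530.
Year 8: $165,275 × 3/55 = $9,015. Book value $53,515.
Year 9: $165,275 × 2/55 = $6,010. Book value $47,505.
Year 10: $165,275 × 1/55 = $3,005. Book value $44,500.

$3,005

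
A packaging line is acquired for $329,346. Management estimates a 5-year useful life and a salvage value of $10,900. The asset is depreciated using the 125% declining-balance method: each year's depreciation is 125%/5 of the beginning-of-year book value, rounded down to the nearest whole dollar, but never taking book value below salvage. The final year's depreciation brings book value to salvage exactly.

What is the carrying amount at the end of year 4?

$104,208

Depreciable base = $329,346 − $10,900 = $318,446.
Year 1: ⌊$329,346 × 125%/5⌋ = $82,336. Book value $247,010.
Year 2: ⌊$247,010 × 125%/5⌋ = $61,752. Book value $185,258.
Year 3: ⌊$185,258 × 125%/5⌋ = $46,314. Book value $138,944.
Year 4: ⌊$138,944 × 125%/5⌋ = $34,736. Book value $104,208.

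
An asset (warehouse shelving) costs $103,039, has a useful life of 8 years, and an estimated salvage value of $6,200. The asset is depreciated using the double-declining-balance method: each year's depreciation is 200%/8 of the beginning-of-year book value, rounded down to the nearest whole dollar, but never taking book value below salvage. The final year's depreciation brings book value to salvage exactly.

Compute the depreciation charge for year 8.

Depreciable base = $103,039 − $6,200 = $96,839.
Year 1: ⌊$103,039 × 200%/8⌋ = $25,759. Book value $77,280.
Year 2: ⌊$77,280 × 200%/8⌋ = $19,320. Book value $57,960.
Year 3: ⌊$57,960 × 200%/8⌋ = $14,490. Book value $43,470.
Year 4: ⌊$43,470 × 200%/8⌋ = $10,867. Book value $32,603.
Year 5: ⌊$32,603 × 200%/8⌋ = $8,150. Book value $24,453.
Year 6: ⌊$24,453 × 200%/8⌋ = $6,113. Book value $18,340.
Year 7: ⌊$18,340 × 200%/8⌋ = $4,585. Book value $13,755.
Year 8 (final): $13,755 − $6,200 = $7,555. Book value $6,200.

$7,555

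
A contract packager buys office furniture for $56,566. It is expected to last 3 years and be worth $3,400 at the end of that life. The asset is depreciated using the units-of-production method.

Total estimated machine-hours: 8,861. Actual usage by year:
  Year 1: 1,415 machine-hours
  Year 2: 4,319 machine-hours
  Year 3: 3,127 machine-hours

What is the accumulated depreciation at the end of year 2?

Depreciable base = $56,566 − $3,400 = $53,166.
Rate = $53,166 / 8,861 machine-hours = $6 per machine-hour.
Year 1: 1,415 × $6 = $8,490. Book value $48,076.
Year 2: 4,319 × $6 = $25,914. Book value $22,162.
Accumulated through year 2 = $56,566 − $22,162 = $34,404.

$34,404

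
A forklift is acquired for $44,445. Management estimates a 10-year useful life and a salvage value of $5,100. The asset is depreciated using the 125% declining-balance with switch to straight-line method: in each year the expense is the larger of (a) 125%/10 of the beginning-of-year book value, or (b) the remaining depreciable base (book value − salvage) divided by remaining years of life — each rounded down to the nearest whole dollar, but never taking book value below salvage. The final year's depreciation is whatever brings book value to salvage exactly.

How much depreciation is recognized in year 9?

Depreciable base = $44,445 − $5,100 = $39,345.
Year 1: DB = ⌊$44,445 × 125%/10⌋ = $5,555; SL = ⌊$39,345/10⌋ = $3,934 → take DB $5,555. Book value $38,890.
Year 2: DB = ⌊$38,890 × 125%/10⌋ = $4,861; SL = ⌊$33,790/9⌋ = $3,754 → take DB $4,861. Book value $34,029.
Year 3: DB = ⌊$34,029 × 125%/10⌋ = $4,253; SL = ⌊$28,929/8⌋ = $3,616 → take DB $4,253. Book value $29,776.
Year 4: DB = ⌊$29,776 × 125%/10⌋ = $3,722; SL = ⌊$24,676/7⌋ = $3,525 → take DB $3,722. Book value $26,054.
Year 5: DB = ⌊$26,054 × 125%/10⌋ = $3,256; SL = ⌊$20,954/6⌋ = $3,492 → take SL $3,492. Book value $22,562.
Year 6: DB = ⌊$22,562 × 125%/10⌋ = $2,820; SL = ⌊$17,462/5⌋ = $3,492 → take SL $3,492. Book value $19,070.
Year 7: DB = ⌊$19,070 × 125%/10⌋ = $2,383; SL = ⌊$13,970/4⌋ = $3,492 → take SL $3,492. Book value $15,578.
Year 8: DB = ⌊$15,578 × 125%/10⌋ = $1,947; SL = ⌊$10,478/3⌋ = $3,492 → take SL $3,492. Book value $12,086.
Year 9: DB = ⌊$12,086 × 125%/10⌋ = $1,510; SL = ⌊$6,986/2⌋ = $3,493 → take SL $3,493. Book value $8,593.

$3,493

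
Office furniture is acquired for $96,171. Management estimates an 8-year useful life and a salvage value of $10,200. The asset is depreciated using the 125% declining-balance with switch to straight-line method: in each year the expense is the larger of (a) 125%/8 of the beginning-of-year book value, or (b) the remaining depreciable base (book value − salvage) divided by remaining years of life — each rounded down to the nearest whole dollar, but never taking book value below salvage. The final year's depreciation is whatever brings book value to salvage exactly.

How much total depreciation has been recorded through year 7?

$76,457

Depreciable base = $96,171 − $10,200 = $85,971.
Year 1: DB = ⌊$96,171 × 125%/8⌋ = $15,026; SL = ⌊$85,971/8⌋ = $10,746 → take DB $15,026. Book value $81,145.
Year 2: DB = ⌊$81,145 × 125%/8⌋ = $12,678; SL = ⌊$70,945/7⌋ = $10,135 → take DB $12,678. Book value $68,467.
Year 3: DB = ⌊$68,467 × 125%/8⌋ = $10,697; SL = ⌊$58,267/6⌋ = $9,711 → take DB $10,697. Book value $57,770.
Year 4: DB = ⌊$57,770 × 125%/8⌋ = $9,026; SL = ⌊$47,570/5⌋ = $9,514 → take SL $9,514. Book value $48,256.
Year 5: DB = ⌊$48,256 × 125%/8⌋ = $7,540; SL = ⌊$38,056/4⌋ = $9,514 → take SL $9,514. Book value $38,742.
Year 6: DB = ⌊$38,742 × 125%/8⌋ = $6,053; SL = ⌊$28,542/3⌋ = $9,514 → take SL $9,514. Book value $29,228.
Year 7: DB = ⌊$29,228 × 125%/8⌋ = $4,566; SL = ⌊$19,028/2⌋ = $9,514 → take SL $9,514. Book value $19,714.
Accumulated through year 7 = $96,171 − $19,714 = $76,457.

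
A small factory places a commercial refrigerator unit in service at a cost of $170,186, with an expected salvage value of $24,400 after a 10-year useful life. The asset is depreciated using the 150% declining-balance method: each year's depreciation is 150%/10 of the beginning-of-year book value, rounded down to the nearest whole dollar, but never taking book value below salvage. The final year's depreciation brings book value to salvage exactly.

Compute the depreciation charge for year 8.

$8,183

Depreciable base = $170,186 − $24,400 = $145,786.
Year 1: ⌊$170,186 × 150%/10⌋ = $25,527. Book value $144,659.
Year 2: ⌊$144,659 × 150%/10⌋ = $21,698. Book value $122,961.
Year 3: ⌊$122,961 × 150%/10⌋ = $18,444. Book value $104,517.
Year 4: ⌊$104,517 × 150%/10⌋ = $15,677. Book value $88,840.
Year 5: ⌊$88,840 × 150%/10⌋ = $13,326. Book value $75,514.
Year 6: ⌊$75,514 × 150%/10⌋ = $11,327. Book value $64,187.
Year 7: ⌊$64,187 × 150%/10⌋ = $9,628. Book value $54,559.
Year 8: ⌊$54,559 × 150%/10⌋ = $8,183. Book value $46,376.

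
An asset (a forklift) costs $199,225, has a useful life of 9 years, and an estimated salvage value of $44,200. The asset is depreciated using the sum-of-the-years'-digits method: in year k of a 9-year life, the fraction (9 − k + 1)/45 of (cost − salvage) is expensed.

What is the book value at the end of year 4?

$95,875

Depreciable base = $199,225 − $44,200 = $155,025.
Sum of the years' digits = 9+8+7+6+5+4+3+2+1 = 45.
Year 1: $155,025 × 9/45 = $31,005. Book value $168,220.
Year 2: $155,025 × 8/45 = $27,560. Book value $140,660.
Year 3: $155,025 × 7/45 = $24,115. Book value $116,545.
Year 4: $155,025 × 6/45 = $20,670. Book value $95,875.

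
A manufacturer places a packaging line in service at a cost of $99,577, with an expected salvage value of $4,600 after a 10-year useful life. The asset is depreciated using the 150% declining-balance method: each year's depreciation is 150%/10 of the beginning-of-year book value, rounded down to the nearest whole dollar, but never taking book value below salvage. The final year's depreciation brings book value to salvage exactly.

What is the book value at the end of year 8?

$27,136

Depreciable base = $99,577 − $4,600 = $94,977.
Year 1: ⌊$99,577 × 150%/10⌋ = $14,936. Book value $84,641.
Year 2: ⌊$84,641 × 150%/10⌋ = $12,696. Book value $71,945.
Year 3: ⌊$71,945 × 150%/10⌋ = $10,791. Book value $61,154.
Year 4: ⌊$61,154 × 150%/10⌋ = $9,173. Book value $51,981.
Year 5: ⌊$51,981 × 150%/10⌋ = $7,797. Book value $44,184.
Year 6: ⌊$44,184 × 150%/10⌋ = $6,627. Book value $37,557.
Year 7: ⌊$37,557 × 150%/10⌋ = $5,633. Book value $31,924.
Year 8: ⌊$31,924 × 150%/10⌋ = $4,788. Book value $27,136.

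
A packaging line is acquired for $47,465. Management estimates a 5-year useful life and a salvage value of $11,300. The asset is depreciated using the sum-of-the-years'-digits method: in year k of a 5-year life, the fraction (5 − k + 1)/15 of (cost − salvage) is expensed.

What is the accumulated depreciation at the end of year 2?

Depreciable base = $47,465 − $11,300 = $36,165.
Sum of the years' digits = 5+4+3+2+1 = 15.
Year 1: $36,165 × 5/15 = $12,055. Book value $35,410.
Year 2: $36,165 × 4/15 = $9,644. Book value $25,766.
Accumulated through year 2 = $47,465 − $25,766 = $21,699.

$21,699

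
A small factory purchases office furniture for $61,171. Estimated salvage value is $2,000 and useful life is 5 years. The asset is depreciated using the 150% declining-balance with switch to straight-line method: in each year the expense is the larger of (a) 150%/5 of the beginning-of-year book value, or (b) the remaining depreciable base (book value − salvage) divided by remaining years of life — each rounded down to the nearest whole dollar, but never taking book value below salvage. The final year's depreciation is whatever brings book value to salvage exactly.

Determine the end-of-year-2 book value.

$29,974

Depreciable base = $61,171 − $2,000 = $59,171.
Year 1: DB = ⌊$61,171 × 150%/5⌋ = $18,351; SL = ⌊$59,171/5⌋ = $11,834 → take DB $18,351. Book value $42,820.
Year 2: DB = ⌊$42,820 × 150%/5⌋ = $12,846; SL = ⌊$40,820/4⌋ = $10,205 → take DB $12,846. Book value $29,974.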